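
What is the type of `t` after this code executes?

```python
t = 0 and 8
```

'and' returns the first falsy value (0, which is int)

int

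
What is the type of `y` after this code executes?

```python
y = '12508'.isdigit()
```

str.isdigit() returns bool

bool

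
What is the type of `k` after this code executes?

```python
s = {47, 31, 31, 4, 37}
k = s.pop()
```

Popping from a set of ints returns int

int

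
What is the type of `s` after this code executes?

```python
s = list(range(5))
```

list(range(...)) returns list

list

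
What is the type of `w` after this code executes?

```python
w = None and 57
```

'and' returns first falsy value (None)

NoneType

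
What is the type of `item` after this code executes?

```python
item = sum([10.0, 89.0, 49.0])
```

sum() of floats returns float

float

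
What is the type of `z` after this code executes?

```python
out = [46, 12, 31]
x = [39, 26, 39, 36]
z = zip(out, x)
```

zip() returns a zip iterator object

zip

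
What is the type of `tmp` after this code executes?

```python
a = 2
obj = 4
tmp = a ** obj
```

int ** positive int returns int (2 ** 4 = 16)

int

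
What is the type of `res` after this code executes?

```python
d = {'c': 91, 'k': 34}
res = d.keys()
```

.keys() returns a dict_keys view object

dict_keys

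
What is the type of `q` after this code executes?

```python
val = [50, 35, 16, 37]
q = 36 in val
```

'in' operator returns bool

bool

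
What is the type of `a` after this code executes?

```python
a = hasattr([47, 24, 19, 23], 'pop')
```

hasattr() returns bool

bool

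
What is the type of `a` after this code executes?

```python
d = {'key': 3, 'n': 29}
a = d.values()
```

.values() returns a dict_values view object

dict_values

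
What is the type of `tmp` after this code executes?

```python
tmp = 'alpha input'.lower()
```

str.lower() returns str

str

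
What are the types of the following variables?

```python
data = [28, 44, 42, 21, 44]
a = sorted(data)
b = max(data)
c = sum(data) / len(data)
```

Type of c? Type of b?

int / int returns float; max of ints returns int

float, int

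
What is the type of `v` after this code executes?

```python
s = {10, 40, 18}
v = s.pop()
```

Popping from a set of ints returns int

int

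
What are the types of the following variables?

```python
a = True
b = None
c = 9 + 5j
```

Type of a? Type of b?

a is bool; b is NoneType

bool, NoneType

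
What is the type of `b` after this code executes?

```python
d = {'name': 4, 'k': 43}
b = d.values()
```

.values() returns a dict_values view object

dict_values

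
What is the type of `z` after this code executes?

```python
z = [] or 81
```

'or' returns first truthy value (81, which is int)

int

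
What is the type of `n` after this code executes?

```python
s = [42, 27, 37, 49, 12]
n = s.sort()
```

list.sort() returns None (sorts in place)

NoneType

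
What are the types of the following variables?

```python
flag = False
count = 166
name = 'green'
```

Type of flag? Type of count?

flag is bool; count is int

bool, int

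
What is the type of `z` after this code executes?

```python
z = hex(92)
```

hex() returns str representation

str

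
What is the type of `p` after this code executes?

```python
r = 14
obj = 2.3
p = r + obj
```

int + float returns float (14 + 2.3 = 16.3)

float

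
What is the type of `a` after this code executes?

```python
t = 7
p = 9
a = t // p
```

int // int returns int (7 // 9 = 0)

int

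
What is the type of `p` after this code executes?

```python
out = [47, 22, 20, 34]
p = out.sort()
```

list.sort() returns None (sorts in place)

NoneType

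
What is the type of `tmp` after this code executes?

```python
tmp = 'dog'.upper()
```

str.upper() returns str

str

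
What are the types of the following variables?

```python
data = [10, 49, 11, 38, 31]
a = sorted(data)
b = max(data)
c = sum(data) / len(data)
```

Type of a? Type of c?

sorted() returns list; int / int returns float

list, float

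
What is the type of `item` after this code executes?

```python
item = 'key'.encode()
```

str.encode() returns bytes

bytes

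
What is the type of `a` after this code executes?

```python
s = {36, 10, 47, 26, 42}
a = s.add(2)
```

set.add() returns None (mutates in place)

NoneType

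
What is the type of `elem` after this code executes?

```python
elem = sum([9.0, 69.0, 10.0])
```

sum() of floats returns float

float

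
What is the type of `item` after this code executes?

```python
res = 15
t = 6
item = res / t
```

int / int always returns float in Python 3 (15 / 6 = 2.5)

float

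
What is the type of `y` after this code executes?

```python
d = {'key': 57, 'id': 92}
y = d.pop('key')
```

dict.pop() returns the value (int)

int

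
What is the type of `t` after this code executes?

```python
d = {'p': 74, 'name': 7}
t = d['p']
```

Accessing dict[str, int] with key 'p' returns int value 74

int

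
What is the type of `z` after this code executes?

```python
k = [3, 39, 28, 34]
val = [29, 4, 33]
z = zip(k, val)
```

zip() returns a zip iterator object

zip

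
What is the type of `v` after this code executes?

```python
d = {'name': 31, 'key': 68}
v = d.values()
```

.values() returns a dict_values view object

dict_values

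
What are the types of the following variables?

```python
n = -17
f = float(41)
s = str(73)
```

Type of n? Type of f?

n is int; f is float

int, float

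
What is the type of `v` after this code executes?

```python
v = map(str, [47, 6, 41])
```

map() returns a map iterator object

map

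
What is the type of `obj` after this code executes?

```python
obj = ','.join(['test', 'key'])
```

str.join() returns str

str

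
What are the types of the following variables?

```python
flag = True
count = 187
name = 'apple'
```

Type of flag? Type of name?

flag is bool; name is str

bool, str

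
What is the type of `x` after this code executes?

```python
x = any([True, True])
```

any() returns bool

bool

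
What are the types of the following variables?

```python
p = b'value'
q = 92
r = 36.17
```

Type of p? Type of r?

p is bytes; r is float

bytes, float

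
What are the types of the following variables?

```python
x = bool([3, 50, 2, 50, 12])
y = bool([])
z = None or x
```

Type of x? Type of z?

bool() returns bool; None or <bool> returns the bool

bool, bool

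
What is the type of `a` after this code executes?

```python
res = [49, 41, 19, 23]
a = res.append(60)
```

list.append() returns None (mutates in place)

NoneType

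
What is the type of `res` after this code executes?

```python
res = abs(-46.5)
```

abs() of float returns float

float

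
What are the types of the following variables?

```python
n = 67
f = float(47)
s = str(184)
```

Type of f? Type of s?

f is float; s is str

float, str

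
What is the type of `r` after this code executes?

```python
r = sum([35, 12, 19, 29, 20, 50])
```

sum() of ints returns int

int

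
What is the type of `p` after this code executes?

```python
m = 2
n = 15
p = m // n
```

int // int returns int (2 // 15 = 0)

int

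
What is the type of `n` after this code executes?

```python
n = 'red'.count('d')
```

str.count() returns int

int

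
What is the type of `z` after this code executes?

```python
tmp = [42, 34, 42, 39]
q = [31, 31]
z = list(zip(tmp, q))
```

list(zip(...)) returns a list of tuples

list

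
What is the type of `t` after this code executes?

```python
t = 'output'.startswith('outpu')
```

str.startswith() returns bool

bool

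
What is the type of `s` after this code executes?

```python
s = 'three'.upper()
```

str.upper() returns str

str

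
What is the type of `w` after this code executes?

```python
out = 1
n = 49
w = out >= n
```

Comparison operators return bool

bool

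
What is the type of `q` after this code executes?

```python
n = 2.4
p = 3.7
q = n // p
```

float // float returns float (floor division preserves float type)

float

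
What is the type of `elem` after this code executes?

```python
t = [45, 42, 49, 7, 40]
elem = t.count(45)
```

list.count() returns int

int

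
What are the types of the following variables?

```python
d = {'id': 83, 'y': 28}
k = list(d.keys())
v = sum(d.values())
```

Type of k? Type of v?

list(...) returns list; sum of int values returns int

list, int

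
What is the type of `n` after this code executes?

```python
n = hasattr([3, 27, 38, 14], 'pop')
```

hasattr() returns bool

bool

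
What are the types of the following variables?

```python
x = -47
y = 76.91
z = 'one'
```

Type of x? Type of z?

x is int; z is str

int, str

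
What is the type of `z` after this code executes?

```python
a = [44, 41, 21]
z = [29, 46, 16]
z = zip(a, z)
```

zip() returns a zip iterator object

zip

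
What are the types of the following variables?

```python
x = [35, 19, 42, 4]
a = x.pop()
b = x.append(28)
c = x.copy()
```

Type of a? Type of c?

list.pop() returns the element (int); list.copy() returns list

int, list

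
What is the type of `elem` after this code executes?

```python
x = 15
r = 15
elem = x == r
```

Equality comparison returns bool

bool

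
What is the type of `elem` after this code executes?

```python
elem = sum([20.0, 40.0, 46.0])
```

sum() of floats returns float

float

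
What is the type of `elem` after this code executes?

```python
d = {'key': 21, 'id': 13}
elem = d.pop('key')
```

dict.pop() returns the value (int)

int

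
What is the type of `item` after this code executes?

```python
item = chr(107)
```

chr() returns str (single character)

str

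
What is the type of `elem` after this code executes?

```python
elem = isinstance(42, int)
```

isinstance() returns bool

bool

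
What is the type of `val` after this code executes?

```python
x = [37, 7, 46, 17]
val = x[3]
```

Indexing a list of ints returns int (x[3] = 17)

int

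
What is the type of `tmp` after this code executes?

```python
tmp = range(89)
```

range() returns a range object

range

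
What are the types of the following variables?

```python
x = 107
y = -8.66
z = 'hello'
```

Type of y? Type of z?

y is float; z is str

float, str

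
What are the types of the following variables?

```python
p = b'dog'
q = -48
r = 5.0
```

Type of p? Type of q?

p is bytes; q is int

bytes, int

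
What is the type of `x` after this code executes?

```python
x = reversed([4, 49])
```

reversed() on a list returns a list_reverseiterator

list_reverseiterator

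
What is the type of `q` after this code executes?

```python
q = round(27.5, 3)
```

round() with ndigits arg returns float

float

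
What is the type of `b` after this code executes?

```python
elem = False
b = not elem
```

'not' always returns bool

bool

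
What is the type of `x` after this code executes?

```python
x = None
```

None has type NoneType

NoneType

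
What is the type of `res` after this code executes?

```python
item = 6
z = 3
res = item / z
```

int / int always returns float in Python 3 (6 / 3 = 2)

float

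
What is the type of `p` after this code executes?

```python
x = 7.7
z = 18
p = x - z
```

float - int returns float (7.7 - 18 = -10.3)

float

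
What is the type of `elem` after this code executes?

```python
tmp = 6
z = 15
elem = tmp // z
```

int // int returns int (6 // 15 = 0)

int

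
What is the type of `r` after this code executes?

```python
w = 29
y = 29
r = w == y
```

Equality comparison returns bool

bool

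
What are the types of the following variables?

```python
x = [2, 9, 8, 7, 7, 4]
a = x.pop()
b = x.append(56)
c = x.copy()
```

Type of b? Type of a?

list.append() returns None; list.pop() returns the element (int)

NoneType, int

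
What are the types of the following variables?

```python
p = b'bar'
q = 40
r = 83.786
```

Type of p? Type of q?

p is bytes; q is int

bytes, int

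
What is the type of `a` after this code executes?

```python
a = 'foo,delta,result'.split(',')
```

str.split() returns list

list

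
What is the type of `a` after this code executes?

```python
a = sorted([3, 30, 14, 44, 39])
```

sorted() always returns list

list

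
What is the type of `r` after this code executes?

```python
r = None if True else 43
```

Ternary: condition is True, if branch (None) taken → NoneType

NoneType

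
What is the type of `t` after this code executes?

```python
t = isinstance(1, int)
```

isinstance() returns bool

bool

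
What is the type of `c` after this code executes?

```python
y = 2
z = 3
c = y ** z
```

int ** positive int returns int (2 ** 3 = 8)

int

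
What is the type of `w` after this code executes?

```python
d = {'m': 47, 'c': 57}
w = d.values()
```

.values() returns a dict_values view object

dict_values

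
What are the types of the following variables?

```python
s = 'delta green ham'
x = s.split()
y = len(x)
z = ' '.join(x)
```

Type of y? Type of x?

len() returns int; str.split() returns list

int, list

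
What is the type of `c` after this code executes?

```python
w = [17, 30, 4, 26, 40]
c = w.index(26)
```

list.index() returns int

int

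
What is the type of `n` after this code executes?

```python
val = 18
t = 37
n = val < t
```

Comparison operators return bool

bool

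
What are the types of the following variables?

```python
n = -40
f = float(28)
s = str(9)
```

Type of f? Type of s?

f is float; s is str

float, str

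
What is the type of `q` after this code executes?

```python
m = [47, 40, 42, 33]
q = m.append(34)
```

list.append() returns None (mutates in place)

NoneType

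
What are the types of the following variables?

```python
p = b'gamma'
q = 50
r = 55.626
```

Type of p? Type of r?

p is bytes; r is float

bytes, float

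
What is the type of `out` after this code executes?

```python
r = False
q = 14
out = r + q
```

bool + int returns int (False is 0, so 0 + 14 = 14)

int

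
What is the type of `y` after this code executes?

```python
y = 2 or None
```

'or' returns first truthy value (2, int)

int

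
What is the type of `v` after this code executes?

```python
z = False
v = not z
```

'not' always returns bool

bool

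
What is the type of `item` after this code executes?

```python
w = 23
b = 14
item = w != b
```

Comparison operators return bool

bool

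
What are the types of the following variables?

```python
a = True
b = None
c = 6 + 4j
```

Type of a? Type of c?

a is bool; c is complex

bool, complex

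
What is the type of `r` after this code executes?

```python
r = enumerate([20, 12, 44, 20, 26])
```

enumerate() returns an enumerate iterator object

enumerate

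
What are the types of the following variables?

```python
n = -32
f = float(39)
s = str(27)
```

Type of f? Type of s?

f is float; s is str

float, str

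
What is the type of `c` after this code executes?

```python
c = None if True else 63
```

Ternary: condition is True, if branch (None) taken → NoneType

NoneType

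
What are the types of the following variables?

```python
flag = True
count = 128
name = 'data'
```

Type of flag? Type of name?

flag is bool; name is str

bool, str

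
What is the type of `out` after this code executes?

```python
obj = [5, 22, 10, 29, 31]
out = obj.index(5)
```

list.index() returns int

int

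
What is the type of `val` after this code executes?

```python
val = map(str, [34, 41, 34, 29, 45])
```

map() returns a map iterator object

map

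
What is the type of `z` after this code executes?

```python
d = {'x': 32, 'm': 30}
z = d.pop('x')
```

dict.pop() returns the value (int)

int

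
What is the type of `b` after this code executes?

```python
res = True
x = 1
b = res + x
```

bool + int returns int (True is 1, so 1 + 1 = 2)

int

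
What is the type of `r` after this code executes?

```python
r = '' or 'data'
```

'or' returns first truthy value ('data', which is str)

str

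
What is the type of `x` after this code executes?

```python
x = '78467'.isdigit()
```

str.isdigit() returns bool

bool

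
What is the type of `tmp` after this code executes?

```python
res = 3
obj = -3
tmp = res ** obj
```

int ** negative int returns float

float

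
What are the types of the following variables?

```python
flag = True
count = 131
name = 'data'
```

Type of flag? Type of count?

flag is bool; count is int

bool, int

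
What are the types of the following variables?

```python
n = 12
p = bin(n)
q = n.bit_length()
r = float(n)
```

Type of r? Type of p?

float() returns float; bin() returns str

float, str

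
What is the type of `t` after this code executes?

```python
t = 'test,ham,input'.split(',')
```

str.split() returns list

list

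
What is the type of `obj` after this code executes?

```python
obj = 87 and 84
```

'and' returns the last value when all truthy (84, which is int)

int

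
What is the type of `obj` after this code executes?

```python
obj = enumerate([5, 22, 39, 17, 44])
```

enumerate() returns an enumerate iterator object

enumerate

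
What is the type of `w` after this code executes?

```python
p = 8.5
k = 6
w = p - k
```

float - int returns float (8.5 - 6 = 2.5)

float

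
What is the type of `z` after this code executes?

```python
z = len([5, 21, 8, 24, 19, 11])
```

len() always returns int

int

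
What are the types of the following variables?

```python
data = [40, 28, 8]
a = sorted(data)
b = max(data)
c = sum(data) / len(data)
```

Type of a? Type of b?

sorted() returns list; max of ints returns int

list, int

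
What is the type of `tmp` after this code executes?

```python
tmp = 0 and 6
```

'and' returns the first falsy value (0, which is int)

int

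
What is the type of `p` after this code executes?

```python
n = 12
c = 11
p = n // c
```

int // int returns int (12 // 11 = 1)

int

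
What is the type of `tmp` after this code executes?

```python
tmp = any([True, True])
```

any() returns bool

bool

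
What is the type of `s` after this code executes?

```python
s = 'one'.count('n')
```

str.count() returns int

int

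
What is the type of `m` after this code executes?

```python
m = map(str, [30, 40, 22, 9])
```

map() returns a map iterator object

map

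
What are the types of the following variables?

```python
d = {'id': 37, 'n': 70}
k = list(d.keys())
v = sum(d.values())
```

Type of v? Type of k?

sum of int values returns int; list(...) returns list

int, list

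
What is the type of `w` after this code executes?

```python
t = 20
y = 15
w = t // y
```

int // int returns int (20 // 15 = 1)

int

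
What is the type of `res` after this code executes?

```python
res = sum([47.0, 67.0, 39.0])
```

sum() of floats returns float

float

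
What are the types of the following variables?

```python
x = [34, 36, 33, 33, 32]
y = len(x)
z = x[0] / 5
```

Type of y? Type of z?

len() returns int; int / int returns float

int, float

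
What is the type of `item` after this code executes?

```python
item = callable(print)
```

callable() returns bool

bool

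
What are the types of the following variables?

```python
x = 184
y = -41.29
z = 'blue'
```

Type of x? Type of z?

x is int; z is str

int, str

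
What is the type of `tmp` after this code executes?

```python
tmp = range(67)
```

range() returns a range object

range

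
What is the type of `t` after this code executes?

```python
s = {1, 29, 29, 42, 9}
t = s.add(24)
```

set.add() returns None (mutates in place)

NoneType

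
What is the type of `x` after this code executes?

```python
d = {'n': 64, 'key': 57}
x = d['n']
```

Accessing dict[str, int] with key 'n' returns int value 64

int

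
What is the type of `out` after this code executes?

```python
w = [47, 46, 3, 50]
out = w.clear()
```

list.clear() returns None

NoneType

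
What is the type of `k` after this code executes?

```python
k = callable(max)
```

callable() returns bool

bool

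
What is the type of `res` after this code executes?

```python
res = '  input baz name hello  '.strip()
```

str.strip() returns str

str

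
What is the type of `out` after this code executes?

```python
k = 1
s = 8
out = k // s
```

int // int returns int (1 // 8 = 0)

int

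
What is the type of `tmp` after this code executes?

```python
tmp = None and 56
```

'and' returns first falsy value (None)

NoneType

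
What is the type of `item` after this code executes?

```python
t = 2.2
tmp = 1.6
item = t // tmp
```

float // float returns float (floor division preserves float type)

float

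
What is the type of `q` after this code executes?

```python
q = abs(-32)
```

abs() of int returns int

int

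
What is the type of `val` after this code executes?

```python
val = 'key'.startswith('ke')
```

str.startswith() returns bool

bool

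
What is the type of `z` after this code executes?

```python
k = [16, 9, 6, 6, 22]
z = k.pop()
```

list.pop() returns the popped element (int here)

int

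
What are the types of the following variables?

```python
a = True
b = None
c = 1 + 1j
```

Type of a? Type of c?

a is bool; c is complex

bool, complex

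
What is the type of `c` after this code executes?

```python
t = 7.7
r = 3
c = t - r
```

float - int returns float (7.7 - 3 = 4.7)

float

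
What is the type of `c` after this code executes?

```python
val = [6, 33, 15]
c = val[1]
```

Indexing a list of ints returns int (val[1] = 33)

int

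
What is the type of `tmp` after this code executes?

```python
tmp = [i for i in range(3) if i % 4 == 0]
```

A list comprehension [...] produces a list

list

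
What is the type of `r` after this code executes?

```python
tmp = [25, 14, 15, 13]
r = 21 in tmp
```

'in' operator returns bool

bool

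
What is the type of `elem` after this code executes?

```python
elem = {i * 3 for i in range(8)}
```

A set comprehension {expr for x in iterable} produces a set

set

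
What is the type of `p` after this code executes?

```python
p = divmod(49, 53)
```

divmod() returns a tuple (quotient, remainder)

tuple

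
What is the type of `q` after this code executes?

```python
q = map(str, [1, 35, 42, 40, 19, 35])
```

map() returns a map iterator object

map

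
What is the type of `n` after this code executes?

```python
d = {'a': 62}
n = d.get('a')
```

dict.get() returns the value (int) when key is found

int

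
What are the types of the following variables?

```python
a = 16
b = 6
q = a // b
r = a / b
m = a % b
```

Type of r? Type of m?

int / int returns float; int % int returns int

float, int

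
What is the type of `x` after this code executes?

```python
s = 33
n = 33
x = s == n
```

Equality comparison returns bool

bool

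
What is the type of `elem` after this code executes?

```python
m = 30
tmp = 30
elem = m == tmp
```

Equality comparison returns bool

bool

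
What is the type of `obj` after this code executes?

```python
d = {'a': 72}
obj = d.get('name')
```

dict.get() returns None when key 'name' is not found and no default given

NoneType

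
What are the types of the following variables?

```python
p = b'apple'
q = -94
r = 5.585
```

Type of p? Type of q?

p is bytes; q is int

bytes, int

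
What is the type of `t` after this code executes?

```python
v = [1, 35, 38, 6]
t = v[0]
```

Indexing a list of ints returns int (v[0] = 1)

int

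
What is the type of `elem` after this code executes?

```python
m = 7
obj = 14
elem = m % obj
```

int % int returns int (7 % 14 = 7)

int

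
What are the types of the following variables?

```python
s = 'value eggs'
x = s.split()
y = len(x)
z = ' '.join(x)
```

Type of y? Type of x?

len() returns int; str.split() returns list

int, list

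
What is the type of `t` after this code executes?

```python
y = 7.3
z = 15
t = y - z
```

float - int returns float (7.3 - 15 = -7.7)

float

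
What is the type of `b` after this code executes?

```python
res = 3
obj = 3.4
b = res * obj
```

int * float returns float (3 * 3.4 = 10.2)

float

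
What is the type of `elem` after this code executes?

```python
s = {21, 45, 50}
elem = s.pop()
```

Popping from a set of ints returns int

int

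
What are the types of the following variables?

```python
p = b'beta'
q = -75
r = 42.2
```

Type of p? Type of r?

p is bytes; r is float

bytes, float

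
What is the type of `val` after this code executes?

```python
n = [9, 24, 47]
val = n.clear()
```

list.clear() returns None

NoneType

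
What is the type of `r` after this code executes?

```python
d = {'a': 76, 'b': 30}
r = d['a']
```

Accessing dict[str, int] with key 'a' returns int value 76

int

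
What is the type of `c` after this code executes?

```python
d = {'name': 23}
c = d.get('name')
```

dict.get() returns the value (int) when key is found

int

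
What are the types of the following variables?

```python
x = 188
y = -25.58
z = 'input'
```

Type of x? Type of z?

x is int; z is str

int, str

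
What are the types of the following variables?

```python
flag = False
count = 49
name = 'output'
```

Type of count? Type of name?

count is int; name is str

int, str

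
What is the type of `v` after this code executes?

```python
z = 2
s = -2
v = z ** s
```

int ** negative int returns float

float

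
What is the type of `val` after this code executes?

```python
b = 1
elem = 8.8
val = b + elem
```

int + float returns float (1 + 8.8 = 9.8)

float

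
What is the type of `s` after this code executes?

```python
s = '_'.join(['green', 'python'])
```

str.join() returns str

str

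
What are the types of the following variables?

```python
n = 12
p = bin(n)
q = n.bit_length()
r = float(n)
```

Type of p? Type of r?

bin() returns str; float() returns float

str, float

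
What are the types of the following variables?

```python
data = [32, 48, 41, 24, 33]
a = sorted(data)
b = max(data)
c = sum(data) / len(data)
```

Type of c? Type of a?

int / int returns float; sorted() returns list

float, list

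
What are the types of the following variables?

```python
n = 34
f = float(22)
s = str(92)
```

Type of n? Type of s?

n is int; s is str

int, str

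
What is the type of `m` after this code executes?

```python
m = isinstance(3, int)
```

isinstance() returns bool

bool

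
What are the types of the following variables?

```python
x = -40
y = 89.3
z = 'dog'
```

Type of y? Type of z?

y is float; z is str

float, str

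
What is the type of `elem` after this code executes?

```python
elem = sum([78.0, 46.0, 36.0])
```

sum() of floats returns float

float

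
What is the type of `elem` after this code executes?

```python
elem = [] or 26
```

'or' returns first truthy value (26, which is int)

int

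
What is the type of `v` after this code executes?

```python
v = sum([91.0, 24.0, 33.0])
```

sum() of floats returns float

float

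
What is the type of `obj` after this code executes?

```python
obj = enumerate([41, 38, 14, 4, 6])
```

enumerate() returns an enumerate iterator object

enumerate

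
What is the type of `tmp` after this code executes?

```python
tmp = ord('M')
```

ord() returns int (Unicode code point)

int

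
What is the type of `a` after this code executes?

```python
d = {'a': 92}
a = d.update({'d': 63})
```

dict.update() returns None

NoneType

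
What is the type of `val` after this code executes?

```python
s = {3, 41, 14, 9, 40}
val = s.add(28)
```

set.add() returns None (mutates in place)

NoneType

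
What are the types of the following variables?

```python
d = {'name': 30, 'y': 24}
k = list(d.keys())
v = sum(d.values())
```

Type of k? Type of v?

list(...) returns list; sum of int values returns int

list, int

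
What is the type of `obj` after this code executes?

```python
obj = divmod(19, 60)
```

divmod() returns a tuple (quotient, remainder)

tuple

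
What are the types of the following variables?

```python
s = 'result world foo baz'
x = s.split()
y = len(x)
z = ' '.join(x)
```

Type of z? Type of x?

str.join() returns str; str.split() returns list

str, list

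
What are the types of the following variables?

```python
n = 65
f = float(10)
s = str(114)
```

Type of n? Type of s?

n is int; s is str

int, str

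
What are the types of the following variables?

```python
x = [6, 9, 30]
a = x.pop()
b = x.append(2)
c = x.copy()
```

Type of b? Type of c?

list.append() returns None; list.copy() returns list

NoneType, list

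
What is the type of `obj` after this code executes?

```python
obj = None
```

None has type NoneType

NoneType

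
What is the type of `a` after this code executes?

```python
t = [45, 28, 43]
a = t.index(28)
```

list.index() returns int

int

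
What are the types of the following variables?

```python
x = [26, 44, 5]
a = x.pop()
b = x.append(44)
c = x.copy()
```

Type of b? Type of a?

list.append() returns None; list.pop() returns the element (int)

NoneType, int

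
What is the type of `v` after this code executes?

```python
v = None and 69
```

'and' returns first falsy value (None)

NoneType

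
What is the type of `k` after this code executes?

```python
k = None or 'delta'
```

'or' with None returns the other value ('delta', str)

str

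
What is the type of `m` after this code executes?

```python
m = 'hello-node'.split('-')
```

str.split() returns list

list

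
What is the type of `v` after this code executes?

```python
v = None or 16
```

'or' with None returns the other value (16, int)

int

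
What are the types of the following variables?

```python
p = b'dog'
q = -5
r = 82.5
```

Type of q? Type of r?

q is int; r is float

int, float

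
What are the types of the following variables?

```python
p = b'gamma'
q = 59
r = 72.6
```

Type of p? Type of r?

p is bytes; r is float

bytes, float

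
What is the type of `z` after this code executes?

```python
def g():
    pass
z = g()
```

A function with no return statement returns None

NoneType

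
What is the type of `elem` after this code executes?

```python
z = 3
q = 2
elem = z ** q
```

int ** positive int returns int (3 ** 2 = 9)

int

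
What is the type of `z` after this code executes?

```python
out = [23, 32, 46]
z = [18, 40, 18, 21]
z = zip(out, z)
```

zip() returns a zip iterator object

zip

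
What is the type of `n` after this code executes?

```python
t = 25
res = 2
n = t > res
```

Comparison operators return bool

bool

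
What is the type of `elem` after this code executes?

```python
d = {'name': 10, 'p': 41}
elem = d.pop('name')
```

dict.pop() returns the value (int)

int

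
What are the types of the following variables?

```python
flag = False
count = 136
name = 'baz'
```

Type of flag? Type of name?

flag is bool; name is str

bool, str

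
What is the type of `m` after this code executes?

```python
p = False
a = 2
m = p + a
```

bool + int returns int (False is 0, so 0 + 2 = 2)

int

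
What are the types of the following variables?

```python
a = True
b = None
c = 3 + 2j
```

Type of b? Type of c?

b is NoneType; c is complex

NoneType, complex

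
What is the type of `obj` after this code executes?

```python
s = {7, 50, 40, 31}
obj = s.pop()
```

Popping from a set of ints returns int

int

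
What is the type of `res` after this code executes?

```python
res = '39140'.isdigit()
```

str.isdigit() returns bool

bool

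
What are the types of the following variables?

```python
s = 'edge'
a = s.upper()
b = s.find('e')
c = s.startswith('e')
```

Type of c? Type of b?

str.startswith() returns bool; str.find() returns int

bool, int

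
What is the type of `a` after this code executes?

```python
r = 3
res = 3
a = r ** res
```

int ** positive int returns int (3 ** 3 = 27)

int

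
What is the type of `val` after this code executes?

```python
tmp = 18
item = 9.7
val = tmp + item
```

int + float returns float (18 + 9.7 = 27.7)

float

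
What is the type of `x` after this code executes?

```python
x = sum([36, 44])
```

sum() of ints returns int

int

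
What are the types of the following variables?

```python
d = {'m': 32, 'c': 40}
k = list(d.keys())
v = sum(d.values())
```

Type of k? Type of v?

list(...) returns list; sum of int values returns int

list, int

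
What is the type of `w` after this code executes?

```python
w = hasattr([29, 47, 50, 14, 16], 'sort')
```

hasattr() returns bool

bool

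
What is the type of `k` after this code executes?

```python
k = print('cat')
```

print() returns None

NoneType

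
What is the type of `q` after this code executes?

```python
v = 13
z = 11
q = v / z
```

int / int always returns float in Python 3 (13 / 11 = 1.18182)

float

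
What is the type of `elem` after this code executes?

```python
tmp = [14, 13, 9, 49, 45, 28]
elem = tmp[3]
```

Indexing a list of ints returns int (tmp[3] = 49)

int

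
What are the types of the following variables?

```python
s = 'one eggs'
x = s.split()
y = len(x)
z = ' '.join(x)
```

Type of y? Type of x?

len() returns int; str.split() returns list

int, list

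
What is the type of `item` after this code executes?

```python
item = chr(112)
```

chr() returns str (single character)

str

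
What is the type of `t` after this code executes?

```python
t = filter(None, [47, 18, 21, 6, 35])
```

filter() returns a filter iterator object

filter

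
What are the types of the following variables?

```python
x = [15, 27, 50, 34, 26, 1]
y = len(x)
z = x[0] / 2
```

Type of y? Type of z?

len() returns int; int / int returns float

int, float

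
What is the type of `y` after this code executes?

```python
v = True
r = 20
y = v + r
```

bool + int returns int (True is 1, so 1 + 20 = 21)

int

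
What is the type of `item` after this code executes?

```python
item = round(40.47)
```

round() with no ndigits arg returns int

int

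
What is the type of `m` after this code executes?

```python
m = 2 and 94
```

'and' returns the last value when all truthy (94, which is int)

int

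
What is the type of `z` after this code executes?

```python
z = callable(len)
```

callable() returns bool

bool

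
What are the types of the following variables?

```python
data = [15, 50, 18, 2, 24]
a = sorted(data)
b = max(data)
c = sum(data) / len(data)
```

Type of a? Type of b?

sorted() returns list; max of ints returns int

list, int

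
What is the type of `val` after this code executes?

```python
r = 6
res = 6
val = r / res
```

int / int always returns float in Python 3 (6 / 6 = 1)

float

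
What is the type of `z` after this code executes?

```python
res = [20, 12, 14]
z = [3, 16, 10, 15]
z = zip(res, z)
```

zip() returns a zip iterator object

zip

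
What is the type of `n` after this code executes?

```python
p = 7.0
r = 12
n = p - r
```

float - int returns float (7.0 - 12 = -5.0)

float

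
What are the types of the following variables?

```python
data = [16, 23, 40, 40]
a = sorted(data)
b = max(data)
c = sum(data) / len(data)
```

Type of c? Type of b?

int / int returns float; max of ints returns int

float, int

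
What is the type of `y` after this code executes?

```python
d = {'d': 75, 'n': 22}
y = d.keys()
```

.keys() returns a dict_keys view object

dict_keys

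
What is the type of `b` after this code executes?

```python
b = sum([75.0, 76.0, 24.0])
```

sum() of floats returns float

float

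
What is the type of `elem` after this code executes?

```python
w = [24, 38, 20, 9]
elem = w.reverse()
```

list.reverse() returns None

NoneType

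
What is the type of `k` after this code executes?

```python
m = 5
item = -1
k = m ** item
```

int ** negative int returns float

float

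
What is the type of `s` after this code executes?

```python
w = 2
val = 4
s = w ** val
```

int ** positive int returns int (2 ** 4 = 16)

int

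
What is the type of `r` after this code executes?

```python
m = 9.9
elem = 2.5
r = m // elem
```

float // float returns float (floor division preserves float type)

float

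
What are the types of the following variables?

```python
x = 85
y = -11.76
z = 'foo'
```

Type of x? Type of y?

x is int; y is float

int, float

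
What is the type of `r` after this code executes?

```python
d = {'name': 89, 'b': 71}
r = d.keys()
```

.keys() returns a dict_keys view object

dict_keys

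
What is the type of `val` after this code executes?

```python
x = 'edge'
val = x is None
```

'is' comparison returns bool

bool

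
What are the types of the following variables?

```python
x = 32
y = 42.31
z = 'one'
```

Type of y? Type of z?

y is float; z is str

float, str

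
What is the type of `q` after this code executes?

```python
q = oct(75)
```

oct() returns str representation

str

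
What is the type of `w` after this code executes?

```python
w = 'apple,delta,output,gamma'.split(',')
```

str.split() returns list

list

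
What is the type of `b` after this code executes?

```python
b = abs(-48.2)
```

abs() of float returns float

float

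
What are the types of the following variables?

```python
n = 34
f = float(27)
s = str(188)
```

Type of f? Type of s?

f is float; s is str

float, str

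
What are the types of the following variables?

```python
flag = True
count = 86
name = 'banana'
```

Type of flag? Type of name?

flag is bool; name is str

bool, str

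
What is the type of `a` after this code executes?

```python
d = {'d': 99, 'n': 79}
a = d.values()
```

.values() returns a dict_values view object

dict_values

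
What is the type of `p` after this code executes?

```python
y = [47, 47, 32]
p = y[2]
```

Indexing a list of ints returns int (y[2] = 32)

int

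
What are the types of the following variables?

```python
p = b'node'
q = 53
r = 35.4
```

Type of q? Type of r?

q is int; r is float

int, float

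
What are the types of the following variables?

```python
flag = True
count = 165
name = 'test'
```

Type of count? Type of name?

count is int; name is str

int, str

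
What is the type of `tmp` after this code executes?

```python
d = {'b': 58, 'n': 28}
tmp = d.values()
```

.values() returns a dict_values view object

dict_values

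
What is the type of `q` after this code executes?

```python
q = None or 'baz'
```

'or' with None returns the other value ('baz', str)

str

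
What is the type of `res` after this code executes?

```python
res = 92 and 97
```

'and' returns the last value when all truthy (97, which is int)

int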